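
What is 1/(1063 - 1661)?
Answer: -1/598 ≈ -0.0016722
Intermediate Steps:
1/(1063 - 1661) = 1/(-598) = -1/598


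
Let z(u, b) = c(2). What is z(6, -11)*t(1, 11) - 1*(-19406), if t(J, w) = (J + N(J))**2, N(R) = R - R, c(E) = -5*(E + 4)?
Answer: 19376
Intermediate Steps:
c(E) = -20 - 5*E (c(E) = -5*(4 + E) = -20 - 5*E)
N(R) = 0
z(u, b) = -30 (z(u, b) = -20 - 5*2 = -20 - 10 = -30)
t(J, w) = J**2 (t(J, w) = (J + 0)**2 = J**2)
z(6, -11)*t(1, 11) - 1*(-19406) = -30*1**2 - 1*(-19406) = -30*1 + 19406 = -30 + 19406 = 19376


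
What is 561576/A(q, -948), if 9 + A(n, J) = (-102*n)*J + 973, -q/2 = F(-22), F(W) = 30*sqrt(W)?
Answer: 33834954/46283076317281 + 203633073360*I*sqrt(22)/46283076317281 ≈ 7.3104e-7 + 0.020637*I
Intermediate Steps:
q = -60*I*sqrt(22) (q = -60*sqrt(-22) = -60*I*sqrt(22) ≈ -281.42*I)
A(n, J) = 964 - 102*J*n (A(n, J) = -9 + ((-102*n)*J + 973) = -9 + (-102*J*n + 973) = -9 + (973 - 102*J*n) = 964 - 102*J*n)
561576/A(q, -948) = 561576/(964 - 102*(-948)*(-60*I*sqrt(22))) = 561576/(964 - 5801760*I*sqrt(22))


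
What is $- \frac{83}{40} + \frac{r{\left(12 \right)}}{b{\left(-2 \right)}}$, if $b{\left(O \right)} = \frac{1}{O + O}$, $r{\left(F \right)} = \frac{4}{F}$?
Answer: $- \frac{409}{120} \approx -3.4083$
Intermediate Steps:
$b{\left(O \right)} = \frac{1}{2 O}$
$- \frac{83}{40} + \frac{r{\left(12 \right)}}{b{\left(-2 \right)}} = - \frac{83}{40} + \frac{4 \cdot \frac{1}{12}}{\frac{1}{2} \frac{1}{-2}} = \left(-83\right) \frac{1}{40} + \frac{4 \cdot \frac{1}{12}}{\frac{1}{2} \left(- \frac{1}{2}\right)} = - \frac{83}{40} + \frac{1}{3 \left(- \frac{1}{4}\right)} = - \frac{83}{40} + \frac{1}{3} \left(-4\right) = - \frac{83}{40} - \frac{4}{3} = - \frac{409}{120}$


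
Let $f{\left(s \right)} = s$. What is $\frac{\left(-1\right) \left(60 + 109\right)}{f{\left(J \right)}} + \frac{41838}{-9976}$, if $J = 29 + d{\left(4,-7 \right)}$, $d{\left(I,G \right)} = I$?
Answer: $- \frac{1533299}{164604} \approx -9.3151$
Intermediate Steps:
$J = 33$ ($J = 29 + 4 = 33$)
$\frac{\left(-1\right) \left(60 + 109\right)}{f{\left(J \right)}} + \frac{41838}{-9976} = \frac{\left(-1\right) \left(60 + 109\right)}{33} + \frac{41838}{-9976} = \left(-1\right) 169 \cdot \frac{1}{33} + 41838 \left(- \frac{1}{9976}\right) = \left(-169\right) \frac{1}{33} - \frac{20919}{4988} = - \frac{169}{33} - \frac{20919}{4988} = - \frac{1533299}{164604}$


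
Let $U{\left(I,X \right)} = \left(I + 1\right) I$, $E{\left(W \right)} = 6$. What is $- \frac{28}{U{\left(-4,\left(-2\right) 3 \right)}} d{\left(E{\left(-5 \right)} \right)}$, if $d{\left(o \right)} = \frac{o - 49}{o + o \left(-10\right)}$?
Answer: $- \frac{301}{162} \approx -1.858$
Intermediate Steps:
$U{\left(I,X \right)} = I \left(1 + I\right)$ ($U{\left(I,X \right)} = \left(1 + I\right) I = I \left(1 + I\right)$)
$d{\left(o \right)} = - \frac{-49 + o}{9 o}$ ($d{\left(o \right)} = \frac{-49 + o}{o - 10 o} = \frac{-49 + o}{\left(-9\right) o} = \left(-49 + o\right) \left(- \frac{1}{9 o}\right) = - \frac{-49 + o}{9 o}$)
$- \frac{28}{U{\left(-4,\left(-2\right) 3 \right)}} d{\left(E{\left(-5 \right)} \right)} = - \frac{28}{\left(-4\right) \left(1 - 4\right)} \frac{49 - 6}{9 \cdot 6} = - \frac{28}{\left(-4\right) \left(-3\right)} \frac{1}{9} \cdot \frac{1}{6} \left(49 - 6\right) = - \frac{28}{12} \cdot \frac{1}{9} \cdot \frac{1}{6} \cdot 43 = \left(-28\right) \frac{1}{12} \cdot \frac{43}{54} = \left(- \frac{7}{3}\right) \frac{43}{54} = - \frac{301}{162}$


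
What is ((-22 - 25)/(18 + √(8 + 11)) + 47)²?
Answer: 181995092/93025 + 1267966*√19/93025 ≈ 2015.8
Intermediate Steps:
((-22 - 25)/(18 + √(8 + 11)) + 47)² = (-47/(18 + √19) + 47)² = (47 - 47/(18 + √19))²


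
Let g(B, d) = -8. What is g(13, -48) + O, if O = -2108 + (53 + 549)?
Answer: -1514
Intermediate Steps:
O = -1506 (O = -2108 + 602 = -1506)
g(13, -48) + O = -8 - 1506 = -1514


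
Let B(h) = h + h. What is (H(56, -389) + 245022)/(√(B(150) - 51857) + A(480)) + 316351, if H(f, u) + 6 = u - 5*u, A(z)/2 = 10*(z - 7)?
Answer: 59893022899/189309 - 246572*I*√51557/89543157 ≈ 3.1638e+5 - 0.62525*I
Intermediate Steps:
B(h) = 2*h
A(z) = -140 + 20*z (A(z) = 2*(10*(z - 7)) = 2*(10*(-7 + z)) = 2*(-70 + 10*z) = -140 + 20*z)
H(f, u) = -6 - 4*u (H(f, u) = -6 + (u - 5*u) = -6 - 4*u)
(H(56, -389) + 245022)/(√(B(150) - 51857) + A(480)) + 316351 = ((-6 - 4*(-389)) + 245022)/(√(2*150 - 51857) + (-140 + 20*480)) + 316351 = ((-6 + 1556) + 245022)/(√(300 - 51857) + (-140 + 9600)) + 316351 = (1550 + 245022)/(√(-51557) + 9460) + 316351 = 246572/(I*√51557 + 9460) + 316351 = 246572/(9460 + I*√51557) + 316351 = 316351 + 246572/(9460 + I*√51557)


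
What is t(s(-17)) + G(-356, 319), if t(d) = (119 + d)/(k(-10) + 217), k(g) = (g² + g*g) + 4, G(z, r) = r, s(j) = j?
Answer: 134401/421 ≈ 319.24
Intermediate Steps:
k(g) = 4 + 2*g² (k(g) = (g² + g²) + 4 = 2*g² + 4 = 4 + 2*g²)
t(d) = 119/421 + d/421 (t(d) = (119 + d)/((4 + 2*(-10)²) + 217) = (119 + d)/((4 + 2*100) + 217) = (119 + d)/((4 + 200) + 217) = (119 + d)/(204 + 217) = (119 + d)/421 = (119 + d)*(1/421) = 119/421 + d/421)
t(s(-17)) + G(-356, 319) = (119/421 + (1/421)*(-17)) + 319 = (119/421 - 17/421) + 319 = 102/421 + 319 = 134401/421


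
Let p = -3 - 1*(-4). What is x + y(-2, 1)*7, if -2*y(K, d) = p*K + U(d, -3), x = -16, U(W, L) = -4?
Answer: 5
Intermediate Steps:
p = 1 (p = -3 + 4 = 1)
y(K, d) = 2 - K/2 (y(K, d) = -(1*K - 4)/2 = -(K - 4)/2 = -(-4 + K)/2 = 2 - K/2)
x + y(-2, 1)*7 = -16 + (2 - 1/2*(-2))*7 = -16 + (2 + 1)*7 = -16 + 3*7 = -16 + 21 = 5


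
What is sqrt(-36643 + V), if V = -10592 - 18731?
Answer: I*sqrt(65966) ≈ 256.84*I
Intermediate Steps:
V = -29323
sqrt(-36643 + V) = sqrt(-36643 - 29323) = sqrt(-65966) = I*sqrt(65966)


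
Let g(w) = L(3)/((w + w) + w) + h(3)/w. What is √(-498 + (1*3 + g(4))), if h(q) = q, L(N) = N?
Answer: I*√494 ≈ 22.226*I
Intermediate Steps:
g(w) = 4/w (g(w) = 3/((w + w) + w) + 3/w = 3/(2*w + w) + 3/w = 3/((3*w)) + 3/w = 3*(1/(3*w)) + 3/w = 1/w + 3/w = 4/w)
√(-498 + (1*3 + g(4))) = √(-498 + (1*3 + 4/4)) = √(-498 + (3 + 4*(¼))) = √(-498 + (3 + 1)) = √(-498 + 4) = √(-494) = I*√494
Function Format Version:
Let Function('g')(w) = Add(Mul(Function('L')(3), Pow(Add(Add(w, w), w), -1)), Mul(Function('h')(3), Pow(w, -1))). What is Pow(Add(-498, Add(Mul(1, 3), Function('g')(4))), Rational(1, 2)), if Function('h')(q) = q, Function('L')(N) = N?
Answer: Mul(I, Pow(494, Rational(1, 2))) ≈ Mul(22.226, I)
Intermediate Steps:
Function('g')(w) = Mul(4, Pow(w, -1)) (Function('g')(w) = Add(Mul(3, Pow(Add(Add(w, w), w), -1)), Mul(3, Pow(w, -1))) = Add(Mul(3, Pow(Add(Mul(2, w), w), -1)), Mul(3, Pow(w, -1))) = Add(Mul(3, Pow(Mul(3, w), -1)), Mul(3, Pow(w, -1))) = Add(Mul(3, Mul(Rational(1, 3), Pow(w, -1))), Mul(3, Pow(w, -1))) = Add(Pow(w, -1), Mul(3, Pow(w, -1))) = Mul(4, Pow(w, -1)))
Pow(Add(-498, Add(Mul(1, 3), Function('g')(4))), Rational(1, 2)) = Pow(Add(-498, Add(Mul(1, 3), Mul(4, Pow(4, -1)))), Rational(1, 2)) = Pow(Add(-498, Add(3, Mul(4, Rational(1, 4)))), Rational(1, 2)) = Pow(Add(-498, Add(3, 1)), Rational(1, 2)) = Pow(Add(-498, 4), Rational(1, 2)) = Pow(-494, Rational(1, 2)) = Mul(I, Pow(494, Rational(1, 2)))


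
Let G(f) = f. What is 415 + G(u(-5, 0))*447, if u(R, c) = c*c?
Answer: 415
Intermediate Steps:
u(R, c) = c²
415 + G(u(-5, 0))*447 = 415 + 0²*447 = 415 + 0*447 = 415 + 0 = 415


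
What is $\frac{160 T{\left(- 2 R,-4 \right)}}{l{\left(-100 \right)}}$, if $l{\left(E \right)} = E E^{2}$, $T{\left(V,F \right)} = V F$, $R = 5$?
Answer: $- \frac{4}{625} \approx -0.0064$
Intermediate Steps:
$T{\left(V,F \right)} = F V$
$l{\left(E \right)} = E^{3}$
$\frac{160 T{\left(- 2 R,-4 \right)}}{l{\left(-100 \right)}} = \frac{160 \left(- 4 \left(\left(-2\right) 5\right)\right)}{\left(-100\right)^{3}} = \frac{160 \left(\left(-4\right) \left(-10\right)\right)}{-1000000} = 160 \cdot 40 \left(- \frac{1}{1000000}\right) = 6400 \left(- \frac{1}{1000000}\right) = - \frac{4}{625}$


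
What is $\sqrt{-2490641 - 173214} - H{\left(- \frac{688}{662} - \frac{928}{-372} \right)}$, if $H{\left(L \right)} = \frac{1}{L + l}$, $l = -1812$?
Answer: $\frac{30783}{55733996} + i \sqrt{2663855} \approx 0.00055232 + 1632.1 i$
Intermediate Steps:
$H{\left(L \right)} = \frac{1}{-1812 + L}$ ($H{\left(L \right)} = \frac{1}{L - 1812} = \frac{1}{-1812 + L}$)
$\sqrt{-2490641 - 173214} - H{\left(- \frac{688}{662} - \frac{928}{-372} \right)} = \sqrt{-2490641 - 173214} - \frac{1}{-1812 - \left(- \frac{232}{93} + \frac{344}{331}\right)} = \sqrt{-2663855} - \frac{1}{-1812 - - \frac{44800}{30783}} = i \sqrt{2663855} - \frac{1}{-1812 + \left(- \frac{344}{331} + \frac{232}{93}\right)} = i \sqrt{2663855} - \frac{1}{-1812 + \frac{44800}{30783}} = i \sqrt{2663855} - \frac{1}{- \frac{55733996}{30783}} = i \sqrt{2663855} - - \frac{30783}{55733996} = i \sqrt{2663855} + \frac{30783}{55733996} = \frac{30783}{55733996} + i \sqrt{2663855}$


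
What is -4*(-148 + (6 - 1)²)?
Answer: 492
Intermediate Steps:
-4*(-148 + (6 - 1)²) = -4*(-148 + 5²) = -4*(-148 + 25) = -4*(-123) = 492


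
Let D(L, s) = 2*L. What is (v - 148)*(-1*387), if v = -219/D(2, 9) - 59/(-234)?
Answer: 4075067/52 ≈ 78367.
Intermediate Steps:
v = -25505/468 (v = -219/(2*2) - 59/(-234) = -219/4 - 59*(-1/234) = -219*1/4 + 59/234 = -219/4 + 59/234 = -25505/468 ≈ -54.498)
(v - 148)*(-1*387) = (-25505/468 - 148)*(-1*387) = -94769/468*(-387) = 4075067/52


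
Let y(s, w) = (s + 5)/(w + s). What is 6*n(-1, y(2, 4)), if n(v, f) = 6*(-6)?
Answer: -216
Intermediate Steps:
y(s, w) = (5 + s)/(s + w)
n(v, f) = -36
6*n(-1, y(2, 4)) = 6*(-36) = -216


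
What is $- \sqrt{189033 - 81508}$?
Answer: $- 5 \sqrt{4301} \approx -327.91$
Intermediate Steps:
$- \sqrt{189033 - 81508} = - \sqrt{107525} = - 5 \sqrt{4301}$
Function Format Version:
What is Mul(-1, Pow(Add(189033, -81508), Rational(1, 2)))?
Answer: Mul(-5, Pow(4301, Rational(1, 2))) ≈ -327.91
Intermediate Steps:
Mul(-1, Pow(Add(189033, -81508), Rational(1, 2))) = Mul(-1, Pow(107525, Rational(1, 2))) = Mul(-1, Mul(5, Pow(4301, Rational(1, 2)))) = Mul(-5, Pow(4301, Rational(1, 2)))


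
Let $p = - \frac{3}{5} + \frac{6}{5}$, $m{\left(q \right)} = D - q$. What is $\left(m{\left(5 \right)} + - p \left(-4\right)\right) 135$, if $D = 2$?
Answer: $-81$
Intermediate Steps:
$m{\left(q \right)} = 2 - q$
$p = \frac{3}{5}$ ($p = \left(-3\right) \frac{1}{5} + 6 \cdot \frac{1}{5} = - \frac{3}{5} + \frac{6}{5} = \frac{3}{5} \approx 0.6$)
$\left(m{\left(5 \right)} + - p \left(-4\right)\right) 135 = \left(\left(2 - 5\right) + \left(-1\right) \frac{3}{5} \left(-4\right)\right) 135 = \left(\left(2 - 5\right) - - \frac{12}{5}\right) 135 = \left(-3 + \frac{12}{5}\right) 135 = \left(- \frac{3}{5}\right) 135 = -81$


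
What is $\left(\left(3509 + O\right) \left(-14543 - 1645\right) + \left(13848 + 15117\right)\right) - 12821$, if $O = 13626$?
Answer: $-277365236$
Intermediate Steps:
$\left(\left(3509 + O\right) \left(-14543 - 1645\right) + \left(13848 + 15117\right)\right) - 12821 = \left(\left(3509 + 13626\right) \left(-14543 - 1645\right) + \left(13848 + 15117\right)\right) - 12821 = \left(17135 \left(-16188\right) + 28965\right) - 12821 = \left(-277381380 + 28965\right) - 12821 = -277352415 - 12821 = -277365236$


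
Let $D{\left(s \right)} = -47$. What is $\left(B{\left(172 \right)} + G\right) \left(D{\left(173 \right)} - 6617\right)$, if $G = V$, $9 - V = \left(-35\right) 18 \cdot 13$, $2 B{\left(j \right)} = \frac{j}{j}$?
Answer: $-54641468$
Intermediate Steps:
$B{\left(j \right)} = \frac{1}{2}$ ($B{\left(j \right)} = \frac{j \frac{1}{j}}{2} = \frac{1}{2} \cdot 1 = \frac{1}{2}$)
$V = 8199$ ($V = 9 - \left(-35\right) 18 \cdot 13 = 9 - \left(-630\right) 13 = 9 - -8190 = 9 + 8190 = 8199$)
$G = 8199$
$\left(B{\left(172 \right)} + G\right) \left(D{\left(173 \right)} - 6617\right) = \left(\frac{1}{2} + 8199\right) \left(-47 - 6617\right) = \frac{16399}{2} \left(-6664\right) = -54641468$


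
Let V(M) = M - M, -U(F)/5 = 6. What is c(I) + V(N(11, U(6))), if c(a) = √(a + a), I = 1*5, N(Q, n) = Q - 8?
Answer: √10 ≈ 3.1623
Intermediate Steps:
U(F) = -30 (U(F) = -5*6 = -30)
N(Q, n) = -8 + Q
V(M) = 0
I = 5
c(a) = √2*√a (c(a) = √(2*a) = √2*√a)
c(I) + V(N(11, U(6))) = √2*√5 + 0 = √10 + 0 = √10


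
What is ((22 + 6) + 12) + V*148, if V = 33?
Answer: 4924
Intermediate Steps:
((22 + 6) + 12) + V*148 = ((22 + 6) + 12) + 33*148 = (28 + 12) + 4884 = 40 + 4884 = 4924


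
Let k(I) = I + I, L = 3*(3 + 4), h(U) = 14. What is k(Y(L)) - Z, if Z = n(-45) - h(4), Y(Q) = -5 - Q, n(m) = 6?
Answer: -44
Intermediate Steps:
L = 21 (L = 3*7 = 21)
k(I) = 2*I
Z = -8 (Z = 6 - 1*14 = 6 - 14 = -8)
k(Y(L)) - Z = 2*(-5 - 1*21) - 1*(-8) = 2*(-5 - 21) + 8 = 2*(-26) + 8 = -52 + 8 = -44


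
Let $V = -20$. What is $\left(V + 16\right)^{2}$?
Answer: $16$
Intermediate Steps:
$\left(V + 16\right)^{2} = \left(-20 + 16\right)^{2} = \left(-4\right)^{2} = 16$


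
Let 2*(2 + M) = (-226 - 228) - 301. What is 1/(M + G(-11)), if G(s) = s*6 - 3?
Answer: -2/897 ≈ -0.0022297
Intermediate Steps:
G(s) = -3 + 6*s (G(s) = 6*s - 3 = -3 + 6*s)
M = -759/2 (M = -2 + ((-226 - 228) - 301)/2 = -2 + (-454 - 301)/2 = -2 + (½)*(-755) = -2 - 755/2 = -759/2 ≈ -379.50)
1/(M + G(-11)) = 1/(-759/2 + (-3 + 6*(-11))) = 1/(-759/2 + (-3 - 66)) = 1/(-759/2 - 69) = 1/(-897/2) = -2/897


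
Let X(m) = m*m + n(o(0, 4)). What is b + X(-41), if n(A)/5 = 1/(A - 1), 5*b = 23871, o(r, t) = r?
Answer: 32251/5 ≈ 6450.2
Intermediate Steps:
b = 23871/5 (b = (⅕)*23871 = 23871/5 ≈ 4774.2)
n(A) = 5/(-1 + A) (n(A) = 5/(A - 1) = 5/(-1 + A))
X(m) = -5 + m² (X(m) = m*m + 5/(-1 + 0) = m² + 5/(-1) = m² + 5*(-1) = m² - 5 = -5 + m²)
b + X(-41) = 23871/5 + (-5 + (-41)²) = 23871/5 + (-5 + 1681) = 23871/5 + 1676 = 32251/5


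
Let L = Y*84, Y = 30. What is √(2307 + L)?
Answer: √4827 ≈ 69.477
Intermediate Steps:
L = 2520 (L = 30*84 = 2520)
√(2307 + L) = √(2307 + 2520) = √4827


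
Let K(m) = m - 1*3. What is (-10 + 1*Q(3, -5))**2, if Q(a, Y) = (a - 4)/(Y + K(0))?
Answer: 6241/64 ≈ 97.516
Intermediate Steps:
K(m) = -3 + m (K(m) = m - 3 = -3 + m)
Q(a, Y) = (-4 + a)/(-3 + Y) (Q(a, Y) = (a - 4)/(Y + (-3 + 0)) = (-4 + a)/(Y - 3) = (-4 + a)/(-3 + Y))
(-10 + 1*Q(3, -5))**2 = (-10 + 1*((-4 + 3)/(-3 - 5)))**2 = (-10 + 1*(-1/(-8)))**2 = (-10 + 1*(-1/8*(-1)))**2 = (-10 + 1*(1/8))**2 = (-10 + 1/8)**2 = (-79/8)**2 = 6241/64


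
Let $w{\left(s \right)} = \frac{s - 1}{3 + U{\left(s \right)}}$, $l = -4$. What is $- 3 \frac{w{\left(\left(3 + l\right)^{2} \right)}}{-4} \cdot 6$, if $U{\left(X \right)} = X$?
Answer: $0$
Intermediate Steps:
$w{\left(s \right)} = \frac{-1 + s}{3 + s}$ ($w{\left(s \right)} = \frac{s - 1}{3 + s} = \frac{-1 + s}{3 + s}$)
$- 3 \frac{w{\left(\left(3 + l\right)^{2} \right)}}{-4} \cdot 6 = - 3 \frac{\frac{1}{3 + \left(3 - 4\right)^{2}} \left(-1 + \left(3 - 4\right)^{2}\right)}{-4} \cdot 6 = - 3 \frac{-1 + \left(-1\right)^{2}}{3 + \left(-1\right)^{2}} \left(- \frac{1}{4}\right) 6 = - 3 \frac{-1 + 1}{3 + 1} \left(- \frac{1}{4}\right) 6 = - 3 \cdot \frac{1}{4} \cdot 0 \left(- \frac{1}{4}\right) 6 = - 3 \cdot 0 \left(- \frac{1}{4}\right) 6 = \left(-3\right) 0 \cdot 6 = 0 \cdot 6 = 0$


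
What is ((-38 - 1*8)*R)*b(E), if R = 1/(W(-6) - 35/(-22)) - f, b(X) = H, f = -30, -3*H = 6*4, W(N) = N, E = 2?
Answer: 1062784/97 ≈ 10957.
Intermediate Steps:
H = -8 (H = -2*4 = -1/3*24 = -8)
b(X) = -8
R = 2888/97 (R = 1/(-6 - 35/(-22)) - 1*(-30) = 1/(-6 - 35*(-1/22)) + 30 = 1/(-6 + 35/22) + 30 = 1/(-97/22) + 30 = -22/97 + 30 = 2888/97 ≈ 29.773)
((-38 - 1*8)*R)*b(E) = ((-38 - 1*8)*(2888/97))*(-8) = ((-38 - 8)*(2888/97))*(-8) = -46*2888/97*(-8) = -132848/97*(-8) = 1062784/97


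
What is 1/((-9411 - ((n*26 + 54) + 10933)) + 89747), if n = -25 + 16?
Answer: 1/69583 ≈ 1.4371e-5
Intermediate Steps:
n = -9
1/((-9411 - ((n*26 + 54) + 10933)) + 89747) = 1/((-9411 - ((-9*26 + 54) + 10933)) + 89747) = 1/((-9411 - ((-234 + 54) + 10933)) + 89747) = 1/((-9411 - (-180 + 10933)) + 89747) = 1/((-9411 - 1*10753) + 89747) = 1/((-9411 - 10753) + 89747) = 1/(-20164 + 89747) = 1/69583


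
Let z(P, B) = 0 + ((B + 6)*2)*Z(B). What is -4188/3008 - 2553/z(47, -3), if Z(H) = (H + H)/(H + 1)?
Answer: -323117/2256 ≈ -143.23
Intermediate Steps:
Z(H) = 2*H/(1 + H) (Z(H) = (2*H)/(1 + H) = 2*H/(1 + H))
z(P, B) = 2*B*(12 + 2*B)/(1 + B) (z(P, B) = 0 + ((B + 6)*2)*(2*B/(1 + B)) = 0 + ((6 + B)*2)*(2*B/(1 + B)) = 0 + (12 + 2*B)*(2*B/(1 + B)) = 0 + 2*B*(12 + 2*B)/(1 + B) = 2*B*(12 + 2*B)/(1 + B))
-4188/3008 - 2553/z(47, -3) = -4188/3008 - 2553*(-(1 - 3)/(12*(6 - 3))) = -4188*1/3008 - 2553/(4*(-3)*3/(-2)) = -1047/752 - 2553/(4*(-3)*(-½)*3) = -1047/752 - 2553/18 = -1047/752 - 2553*1/18 = -1047/752 - 851/6 = -323117/2256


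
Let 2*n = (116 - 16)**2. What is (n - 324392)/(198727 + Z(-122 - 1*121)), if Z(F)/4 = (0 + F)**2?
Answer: -319392/434923 ≈ -0.73436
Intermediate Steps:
n = 5000 (n = (116 - 16)**2/2 = (1/2)*100**2 = (1/2)*10000 = 5000)
Z(F) = 4*F**2 (Z(F) = 4*(0 + F)**2 = 4*F**2)
(n - 324392)/(198727 + Z(-122 - 1*121)) = (5000 - 324392)/(198727 + 4*(-122 - 1*121)**2) = -319392/(198727 + 4*(-122 - 121)**2) = -319392/(198727 + 4*(-243)**2) = -319392/(198727 + 4*59049) = -319392/(198727 + 236196) = -319392/434923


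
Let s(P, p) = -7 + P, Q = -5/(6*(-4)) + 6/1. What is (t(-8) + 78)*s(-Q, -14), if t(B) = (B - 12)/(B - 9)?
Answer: -213341/204 ≈ -1045.8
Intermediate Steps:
t(B) = (-12 + B)/(-9 + B)
Q = 149/24 (Q = -5/(-24) + 6*1 = -5*(-1/24) + 6 = 5/24 + 6 = 149/24 ≈ 6.2083)
(t(-8) + 78)*s(-Q, -14) = ((-12 - 8)/(-9 - 8) + 78)*(-7 - 1*149/24) = (-20/(-17) + 78)*(-7 - 149/24) = (-1/17*(-20) + 78)*(-317/24) = (20/17 + 78)*(-317/24) = (1346/17)*(-317/24) = -213341/204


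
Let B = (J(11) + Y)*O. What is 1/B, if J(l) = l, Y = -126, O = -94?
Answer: 1/10810 ≈ 9.2507e-5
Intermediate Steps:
B = 10810 (B = (11 - 126)*(-94) = -115*(-94) = 10810)
1/B = 1/10810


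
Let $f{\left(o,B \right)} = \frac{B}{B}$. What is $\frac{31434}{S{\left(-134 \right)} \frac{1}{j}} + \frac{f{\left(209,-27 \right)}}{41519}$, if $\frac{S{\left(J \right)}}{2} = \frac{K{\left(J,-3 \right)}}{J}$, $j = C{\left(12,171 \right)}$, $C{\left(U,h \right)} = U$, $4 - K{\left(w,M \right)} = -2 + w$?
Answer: $- \frac{262326757411}{1453165} \approx -1.8052 \cdot 10^{5}$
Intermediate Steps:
$K{\left(w,M \right)} = 6 - w$ ($K{\left(w,M \right)} = 4 - \left(-2 + w\right) = 6 - w$)
$j = 12$
$S{\left(J \right)} = \frac{2 \left(6 - J\right)}{J}$ ($S{\left(J \right)} = 2 \frac{6 - J}{J} = \frac{2 \left(6 - J\right)}{J}$)
$f{\left(o,B \right)} = 1$
$\frac{31434}{S{\left(-134 \right)} \frac{1}{j}} + \frac{f{\left(209,-27 \right)}}{41519} = \frac{31434}{\left(-2 + \frac{12}{-134}\right) \frac{1}{12}} + 1 \cdot \frac{1}{41519} = \frac{31434}{\left(-2 + 12 \left(- \frac{1}{134}\right)\right) \frac{1}{12}} + 1 \cdot \frac{1}{41519} = \frac{31434}{\left(-2 - \frac{6}{67}\right) \frac{1}{12}} + \frac{1}{41519} = \frac{31434}{\left(- \frac{140}{67}\right) \frac{1}{12}} + \frac{1}{41519} = \frac{31434}{- \frac{35}{201}} + \frac{1}{41519} = 31434 \left(- \frac{201}{35}\right) + \frac{1}{41519} = - \frac{6318234}{35} + \frac{1}{41519} = - \frac{262326757411}{1453165}$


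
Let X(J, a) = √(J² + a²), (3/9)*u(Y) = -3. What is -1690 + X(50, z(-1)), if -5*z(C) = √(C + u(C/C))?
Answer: -1690 + √62490/5 ≈ -1640.0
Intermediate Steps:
u(Y) = -9 (u(Y) = 3*(-3) = -9)
z(C) = -√(-9 + C)/5 (z(C) = -√(C - 9)/5 = -√(-9 + C)/5)
-1690 + X(50, z(-1)) = -1690 + √(50² + (-√(-9 - 1)/5)²) = -1690 + √(2500 + (-I*√10/5)²) = -1690 + √(2500 - ⅖) = -1690 + √(12498/5) = -1690 + √62490/5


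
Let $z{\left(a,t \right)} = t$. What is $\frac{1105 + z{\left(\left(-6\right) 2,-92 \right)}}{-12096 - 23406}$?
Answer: $- \frac{1013}{35502} \approx -0.028534$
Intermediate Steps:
$\frac{1105 + z{\left(\left(-6\right) 2,-92 \right)}}{-12096 - 23406} = \frac{1105 - 92}{-12096 - 23406} = \frac{1013}{-35502} = 1013 \left(- \frac{1}{35502}\right) = - \frac{1013}{35502}$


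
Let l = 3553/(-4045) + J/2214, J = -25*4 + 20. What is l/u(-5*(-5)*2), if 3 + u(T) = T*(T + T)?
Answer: -4094971/22375641555 ≈ -0.00018301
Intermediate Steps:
J = -80 (J = -100 + 20 = -80)
u(T) = -3 + 2*T² (u(T) = -3 + T*(T + T) = -3 + T*(2*T) = -3 + 2*T²)
l = -4094971/4477815 (l = 3553/(-4045) - 80/2214 = 3553*(-1/4045) - 80*1/2214 = -3553/4045 - 40/1107 = -4094971/4477815 ≈ -0.91450)
l/u(-5*(-5)*2) = -4094971/(4477815*(-3 + 2*(-5*(-5)*2)²)) = -4094971/(4477815*(-3 + 2*(25*2)²)) = -4094971/(4477815*(-3 + 2*50²)) = -4094971/(4477815*(-3 + 2*2500)) = -4094971/(4477815*(-3 + 5000)) = -4094971/4477815/4997 = -4094971/4477815*1/4997 = -4094971/22375641555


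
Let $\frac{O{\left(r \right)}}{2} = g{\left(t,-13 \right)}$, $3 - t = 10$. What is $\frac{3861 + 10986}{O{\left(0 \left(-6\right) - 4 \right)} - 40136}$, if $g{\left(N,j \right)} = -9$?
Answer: $- \frac{14847}{40154} \approx -0.36975$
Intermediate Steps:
$t = -7$ ($t = 3 - 10 = -7$)
$O{\left(r \right)} = -18$ ($O{\left(r \right)} = 2 \left(-9\right) = -18$)
$\frac{3861 + 10986}{O{\left(0 \left(-6\right) - 4 \right)} - 40136} = \frac{3861 + 10986}{-18 - 40136} = \frac{14847}{-40154} = 14847 \left(- \frac{1}{40154}\right) = - \frac{14847}{40154}$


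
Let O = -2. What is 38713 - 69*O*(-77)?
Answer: 28087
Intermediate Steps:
38713 - 69*O*(-77) = 38713 - 69*(-2)*(-77) = 38713 - (-138)*(-77) = 38713 - 1*10626 = 38713 - 10626 = 28087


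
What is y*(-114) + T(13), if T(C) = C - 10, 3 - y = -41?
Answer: -5013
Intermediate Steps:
y = 44 (y = 3 - 1*(-41) = 3 + 41 = 44)
T(C) = -10 + C
y*(-114) + T(13) = 44*(-114) + (-10 + 13) = -5016 + 3 = -5013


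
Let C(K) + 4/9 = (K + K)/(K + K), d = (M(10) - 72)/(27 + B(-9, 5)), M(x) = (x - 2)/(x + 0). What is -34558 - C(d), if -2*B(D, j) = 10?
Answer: -311027/9 ≈ -34559.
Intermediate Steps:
B(D, j) = -5 (B(D, j) = -1/2*10 = -5)
M(x) = (-2 + x)/x
d = -178/55 (d = ((-2 + 10)/10 - 72)/(27 - 5) = ((1/10)*8 - 72)/22 = (4/5 - 72)*(1/22) = -356/5*1/22 = -178/55 ≈ -3.2364)
C(K) = 5/9 (C(K) = -4/9 + (K + K)/(K + K) = -4/9 + (2*K)/((2*K)) = -4/9 + (2*K)*(1/(2*K)) = -4/9 + 1 = 5/9)
-34558 - C(d) = -34558 - 1*5/9 = -34558 - 5/9 = -311027/9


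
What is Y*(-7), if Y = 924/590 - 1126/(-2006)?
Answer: -74683/5015 ≈ -14.892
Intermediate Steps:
Y = 10669/5015 (Y = 924*(1/590) - 1126*(-1/2006) = 462/295 + 563/1003 = 10669/5015 ≈ 2.1274)
Y*(-7) = (10669/5015)*(-7) = -74683/5015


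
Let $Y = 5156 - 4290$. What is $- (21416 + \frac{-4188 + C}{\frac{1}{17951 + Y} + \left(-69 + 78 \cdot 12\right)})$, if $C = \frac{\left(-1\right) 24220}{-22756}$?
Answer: $- \frac{1987219582949451}{92812280260} \approx -21411.0$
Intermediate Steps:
$Y = 866$
$C = \frac{6055}{5689}$ ($C = \left(-24220\right) \left(- \frac{1}{22756}\right) = \frac{6055}{5689} \approx 1.0643$)
$- (21416 + \frac{-4188 + C}{\frac{1}{17951 + Y} + \left(-69 + 78 \cdot 12\right)}) = - (21416 + \frac{-4188 + \frac{6055}{5689}}{\frac{1}{17951 + 866} + \left(-69 + 78 \cdot 12\right)}) = - (21416 - \frac{23819477}{5689 \left(\frac{1}{18817} + \left(-69 + 936\right)\right)}) = - (21416 - \frac{23819477}{5689 \left(\frac{1}{18817} + 867\right)}) = - (21416 - \frac{23819477}{5689 \cdot \frac{16314340}{18817}}) = - (21416 - \frac{448211098709}{92812280260}) = \left(-1\right) \frac{1987219582949451}{92812280260} = - \frac{1987219582949451}{92812280260}$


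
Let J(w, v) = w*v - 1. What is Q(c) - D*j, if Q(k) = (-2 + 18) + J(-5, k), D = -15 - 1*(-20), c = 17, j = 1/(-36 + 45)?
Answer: -635/9 ≈ -70.556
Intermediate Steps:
j = ⅑ (j = 1/9 = ⅑ ≈ 0.11111)
D = 5 (D = -15 + 20 = 5)
J(w, v) = -1 + v*w (J(w, v) = v*w - 1 = -1 + v*w)
Q(k) = 15 - 5*k (Q(k) = (-2 + 18) + (-1 + k*(-5)) = 16 + (-1 - 5*k) = 15 - 5*k)
Q(c) - D*j = (15 - 5*17) - 5/9 = (15 - 85) - 1*5/9 = -70 - 5/9 = -635/9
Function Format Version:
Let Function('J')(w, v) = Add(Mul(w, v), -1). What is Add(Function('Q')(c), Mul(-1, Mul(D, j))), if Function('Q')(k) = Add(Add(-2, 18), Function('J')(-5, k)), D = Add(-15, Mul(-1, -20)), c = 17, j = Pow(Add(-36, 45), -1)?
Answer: Rational(-635, 9) ≈ -70.556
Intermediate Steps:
j = Rational(1, 9) (j = Pow(9, -1) = Rational(1, 9) ≈ 0.11111)
D = 5 (D = Add(-15, 20) = 5)
Function('J')(w, v) = Add(-1, Mul(v, w)) (Function('J')(w, v) = Add(Mul(v, w), -1) = Add(-1, Mul(v, w)))
Function('Q')(k) = Add(15, Mul(-5, k)) (Function('Q')(k) = Add(Add(-2, 18), Add(-1, Mul(k, -5))) = Add(16, Add(-1, Mul(-5, k))) = Add(15, Mul(-5, k)))
Add(Function('Q')(c), Mul(-1, Mul(D, j))) = Add(Add(15, Mul(-5, 17)), Mul(-1, Mul(5, Rational(1, 9)))) = Add(Add(15, -85), Mul(-1, Rational(5, 9))) = Add(-70, Rational(-5, 9)) = Rational(-635, 9)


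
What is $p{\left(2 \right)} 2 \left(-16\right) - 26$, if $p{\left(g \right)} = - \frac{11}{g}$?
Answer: $150$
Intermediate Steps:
$p{\left(2 \right)} 2 \left(-16\right) - 26 = - \frac{11}{2} \cdot 2 \left(-16\right) - 26 = \left(-11\right) \frac{1}{2} \left(-32\right) - 26 = \left(- \frac{11}{2}\right) \left(-32\right) - 26 = 176 - 26 = 150$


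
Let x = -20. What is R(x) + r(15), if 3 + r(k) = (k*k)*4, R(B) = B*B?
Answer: 1297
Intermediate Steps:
R(B) = B**2
r(k) = -3 + 4*k**2 (r(k) = -3 + (k*k)*4 = -3 + k**2*4 = -3 + 4*k**2)
R(x) + r(15) = (-20)**2 + (-3 + 4*15**2) = 400 + (-3 + 4*225) = 400 + (-3 + 900) = 400 + 897 = 1297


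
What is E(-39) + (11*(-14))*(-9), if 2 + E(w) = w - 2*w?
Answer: 1423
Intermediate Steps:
E(w) = -2 - w (E(w) = -2 + (w - 2*w) = -2 - w)
E(-39) + (11*(-14))*(-9) = (-2 - 1*(-39)) + (11*(-14))*(-9) = (-2 + 39) - 154*(-9) = 37 + 1386 = 1423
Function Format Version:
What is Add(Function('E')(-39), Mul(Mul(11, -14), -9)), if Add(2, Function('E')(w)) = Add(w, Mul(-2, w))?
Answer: 1423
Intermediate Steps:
Function('E')(w) = Add(-2, Mul(-1, w)) (Function('E')(w) = Add(-2, Add(w, Mul(-2, w))) = Add(-2, Mul(-1, w)))
Add(Function('E')(-39), Mul(Mul(11, -14), -9)) = Add(Add(-2, Mul(-1, -39)), Mul(Mul(11, -14), -9)) = Add(Add(-2, 39), Mul(-154, -9)) = Add(37, 1386) = 1423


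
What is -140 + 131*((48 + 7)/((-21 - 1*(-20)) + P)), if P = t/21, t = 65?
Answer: 13195/4 ≈ 3298.8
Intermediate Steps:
P = 65/21 ≈ 3.0952
-140 + 131*((48 + 7)/((-21 - 1*(-20)) + P)) = -140 + 131*((48 + 7)/((-21 - 1*(-20)) + 65/21)) = -140 + 131*(55/((-21 + 20) + 65/21)) = -140 + 131*(55/(-1 + 65/21)) = -140 + 131*(55/(44/21)) = -140 + 131*(55*(21/44)) = -140 + 131*(105/4) = -140 + 13755/4 = 13195/4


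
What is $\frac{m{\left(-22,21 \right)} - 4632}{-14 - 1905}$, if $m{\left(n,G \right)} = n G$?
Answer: $\frac{5094}{1919} \approx 2.6545$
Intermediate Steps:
$m{\left(n,G \right)} = G n$
$\frac{m{\left(-22,21 \right)} - 4632}{-14 - 1905} = \frac{21 \left(-22\right) - 4632}{-14 - 1905} = \frac{-462 - 4632}{-1919} = \left(-5094\right) \left(- \frac{1}{1919}\right) = \frac{5094}{1919}$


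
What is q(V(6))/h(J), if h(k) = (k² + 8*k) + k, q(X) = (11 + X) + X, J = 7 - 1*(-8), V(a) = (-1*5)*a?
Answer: -49/360 ≈ -0.13611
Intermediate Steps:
V(a) = -5*a
J = 15 (J = 7 + 8 = 15)
q(X) = 11 + 2*X
h(k) = k² + 9*k
q(V(6))/h(J) = (11 + 2*(-5*6))/((15*(9 + 15))) = (11 + 2*(-30))/((15*24)) = (11 - 60)/360 = -49*1/360 = -49/360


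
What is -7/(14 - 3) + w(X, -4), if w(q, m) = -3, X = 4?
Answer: -40/11 ≈ -3.6364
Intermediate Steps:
-7/(14 - 3) + w(X, -4) = -7/(14 - 3) - 3 = -7/11 - 3 = -40/11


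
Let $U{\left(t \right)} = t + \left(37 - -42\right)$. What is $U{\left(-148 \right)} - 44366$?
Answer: $-44435$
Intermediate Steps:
$U{\left(t \right)} = 79 + t$ ($U{\left(t \right)} = t + \left(37 + 42\right) = t + 79 = 79 + t$)
$U{\left(-148 \right)} - 44366 = \left(79 - 148\right) - 44366 = -69 - 44366 = -44435$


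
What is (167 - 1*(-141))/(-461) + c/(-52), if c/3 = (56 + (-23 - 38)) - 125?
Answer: 6299/922 ≈ 6.8319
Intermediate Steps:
c = -390 (c = 3*((56 + (-23 - 38)) - 125) = 3*((56 - 61) - 125) = 3*(-5 - 125) = 3*(-130) = -390)
(167 - 1*(-141))/(-461) + c/(-52) = (167 - 1*(-141))/(-461) - 390/(-52) = (167 + 141)*(-1/461) - 390*(-1/52) = 308*(-1/461) + 15/2 = -308/461 + 15/2 = 6299/922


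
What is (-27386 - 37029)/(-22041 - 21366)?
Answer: 4955/3339 ≈ 1.4840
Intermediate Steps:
(-27386 - 37029)/(-22041 - 21366) = -64415/(-43407) = -64415*(-1/43407) = 4955/3339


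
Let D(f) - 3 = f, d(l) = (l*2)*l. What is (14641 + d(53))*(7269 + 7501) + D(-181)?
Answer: 299225252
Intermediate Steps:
d(l) = 2*l² (d(l) = (2*l)*l = 2*l²)
D(f) = 3 + f
(14641 + d(53))*(7269 + 7501) + D(-181) = (14641 + 2*53²)*(7269 + 7501) + (3 - 181) = (14641 + 2*2809)*14770 - 178 = (14641 + 5618)*14770 - 178 = 20259*14770 - 178 = 299225430 - 178 = 299225252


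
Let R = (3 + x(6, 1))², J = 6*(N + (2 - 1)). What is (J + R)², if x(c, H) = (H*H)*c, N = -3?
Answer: 4761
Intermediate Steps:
x(c, H) = c*H² (x(c, H) = H²*c = c*H²)
J = -12 (J = 6*(-3 + (2 - 1)) = 6*(-3 + 1) = 6*(-2) = -12)
R = 81 (R = (3 + 6*1²)² = (3 + 6*1)² = (3 + 6)² = 9² = 81)
(J + R)² = (-12 + 81)² = 69² = 4761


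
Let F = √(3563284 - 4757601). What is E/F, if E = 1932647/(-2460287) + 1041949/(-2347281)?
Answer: 7099959162170*I*√1194317/6897162676221216099 ≈ 0.001125*I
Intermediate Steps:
E = -7099959162170/5774984929647 (E = 1932647*(-1/2460287) + 1041949*(-1/2347281) = -1932647/2460287 - 1041949/2347281 = -7099959162170/5774984929647 ≈ -1.2294)
F = I*√1194317 (F = √(-1194317) = I*√1194317 ≈ 1092.8*I)
E/F = -7099959162170*(-I*√1194317/1194317)/5774984929647 = -(-7099959162170)*I*√1194317/6897162676221216099 = 7099959162170*I*√1194317/6897162676221216099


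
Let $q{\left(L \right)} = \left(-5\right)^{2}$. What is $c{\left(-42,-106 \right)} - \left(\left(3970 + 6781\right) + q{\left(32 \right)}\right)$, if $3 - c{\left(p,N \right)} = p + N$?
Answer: $-10625$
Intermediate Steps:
$q{\left(L \right)} = 25$
$c{\left(p,N \right)} = 3 - N - p$ ($c{\left(p,N \right)} = 3 - \left(p + N\right) = 3 - \left(N + p\right) = 3 - N - p$)
$c{\left(-42,-106 \right)} - \left(\left(3970 + 6781\right) + q{\left(32 \right)}\right) = \left(3 - -106 - -42\right) - \left(\left(3970 + 6781\right) + 25\right) = \left(3 + 106 + 42\right) - \left(10751 + 25\right) = 151 - 10776 = -10625$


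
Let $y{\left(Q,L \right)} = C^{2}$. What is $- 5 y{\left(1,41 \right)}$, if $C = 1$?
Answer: $-5$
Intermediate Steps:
$y{\left(Q,L \right)} = 1$ ($y{\left(Q,L \right)} = 1^{2} = 1$)
$- 5 y{\left(1,41 \right)} = \left(-5\right) 1 = -5$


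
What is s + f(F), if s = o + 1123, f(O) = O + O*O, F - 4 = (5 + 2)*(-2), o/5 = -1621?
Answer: -6892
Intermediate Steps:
o = -8105 (o = 5*(-1621) = -8105)
F = -10 (F = 4 + (5 + 2)*(-2) = 4 + 7*(-2) = 4 - 14 = -10)
f(O) = O + O²
s = -6982 (s = -8105 + 1123 = -6982)
s + f(F) = -6982 - 10*(1 - 10) = -6982 - 10*(-9) = -6982 + 90 = -6892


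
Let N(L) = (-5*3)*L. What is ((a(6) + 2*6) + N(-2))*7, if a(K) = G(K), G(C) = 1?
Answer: 301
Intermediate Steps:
a(K) = 1
N(L) = -15*L
((a(6) + 2*6) + N(-2))*7 = ((1 + 2*6) - 15*(-2))*7 = ((1 + 12) + 30)*7 = (13 + 30)*7 = 43*7 = 301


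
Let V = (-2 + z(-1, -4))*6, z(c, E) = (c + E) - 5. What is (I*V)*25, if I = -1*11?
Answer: 19800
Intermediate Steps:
I = -11
z(c, E) = -5 + E + c (z(c, E) = (E + c) - 5 = -5 + E + c)
V = -72 (V = (-2 + (-5 - 4 - 1))*6 = (-2 - 10)*6 = -12*6 = -72)
(I*V)*25 = -11*(-72)*25 = 792*25 = 19800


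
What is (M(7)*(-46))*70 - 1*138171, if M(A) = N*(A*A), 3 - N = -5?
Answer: -1400411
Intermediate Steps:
N = 8 (N = 3 - 1*(-5) = 3 + 5 = 8)
M(A) = 8*A² (M(A) = 8*(A*A) = 8*A²)
(M(7)*(-46))*70 - 1*138171 = ((8*7²)*(-46))*70 - 1*138171 = ((8*49)*(-46))*70 - 138171 = (392*(-46))*70 - 138171 = -18032*70 - 138171 = -1262240 - 138171 = -1400411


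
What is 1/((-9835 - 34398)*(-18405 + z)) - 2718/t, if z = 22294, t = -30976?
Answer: 233778068695/2664278857856 ≈ 0.087745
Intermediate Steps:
1/((-9835 - 34398)*(-18405 + z)) - 2718/t = 1/((-9835 - 34398)*(-18405 + 22294)) - 2718/(-30976) = 1/(-44233*3889) - 2718*(-1/30976) = -1/44233*1/3889 + 1359/15488 = -1/172022137 + 1359/15488 = 233778068695/2664278857856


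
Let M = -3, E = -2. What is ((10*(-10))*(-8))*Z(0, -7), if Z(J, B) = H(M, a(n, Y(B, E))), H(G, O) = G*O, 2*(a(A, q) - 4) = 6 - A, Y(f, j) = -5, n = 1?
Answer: -15600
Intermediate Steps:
a(A, q) = 7 - A/2 (a(A, q) = 4 + (6 - A)/2 = 4 + (3 - A/2) = 7 - A/2)
Z(J, B) = -39/2 (Z(J, B) = -3*(7 - 1/2*1) = -3*(7 - 1/2) = -3*13/2 = -39/2)
((10*(-10))*(-8))*Z(0, -7) = ((10*(-10))*(-8))*(-39/2) = -100*(-8)*(-39/2) = 800*(-39/2) = -15600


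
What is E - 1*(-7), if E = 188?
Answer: 195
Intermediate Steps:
E - 1*(-7) = 188 - 1*(-7) = 188 + 7 = 195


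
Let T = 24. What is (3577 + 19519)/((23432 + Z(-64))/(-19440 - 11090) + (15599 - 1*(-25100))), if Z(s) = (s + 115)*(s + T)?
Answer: 352560440/621259539 ≈ 0.56749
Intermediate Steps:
Z(s) = (24 + s)*(115 + s) (Z(s) = (s + 115)*(s + 24) = (115 + s)*(24 + s) = (24 + s)*(115 + s))
(3577 + 19519)/((23432 + Z(-64))/(-19440 - 11090) + (15599 - 1*(-25100))) = (3577 + 19519)/((23432 + (2760 + (-64)² + 139*(-64)))/(-19440 - 11090) + (15599 - 1*(-25100))) = 23096/((23432 + (2760 + 4096 - 8896))/(-30530) + (15599 + 25100)) = 23096/((23432 - 2040)*(-1/30530) + 40699) = 23096/(21392*(-1/30530) + 40699) = 23096/(-10696/15265 + 40699) = 23096/(621259539/15265) = 23096*(15265/621259539) = 352560440/621259539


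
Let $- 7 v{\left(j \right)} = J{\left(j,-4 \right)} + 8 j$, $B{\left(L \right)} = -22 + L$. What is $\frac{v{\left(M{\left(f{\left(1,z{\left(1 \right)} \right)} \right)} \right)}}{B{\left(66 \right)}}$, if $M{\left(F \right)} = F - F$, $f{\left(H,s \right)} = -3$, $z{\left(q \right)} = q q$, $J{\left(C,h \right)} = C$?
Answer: $0$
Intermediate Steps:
$z{\left(q \right)} = q^{2}$
$M{\left(F \right)} = 0$
$v{\left(j \right)} = - \frac{9 j}{7}$ ($v{\left(j \right)} = - \frac{j + 8 j}{7} = - \frac{9 j}{7}$)
$\frac{v{\left(M{\left(f{\left(1,z{\left(1 \right)} \right)} \right)} \right)}}{B{\left(66 \right)}} = \frac{\left(- \frac{9}{7}\right) 0}{-22 + 66} = \frac{0}{44} = 0 \cdot \frac{1}{44} = 0$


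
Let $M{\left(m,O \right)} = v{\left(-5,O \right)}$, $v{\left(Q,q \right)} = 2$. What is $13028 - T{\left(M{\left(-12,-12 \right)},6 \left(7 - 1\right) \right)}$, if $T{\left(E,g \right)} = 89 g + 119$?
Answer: $9705$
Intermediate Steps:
$M{\left(m,O \right)} = 2$
$T{\left(E,g \right)} = 119 + 89 g$
$13028 - T{\left(M{\left(-12,-12 \right)},6 \left(7 - 1\right) \right)} = 13028 - \left(119 + 89 \cdot 6 \left(7 - 1\right)\right) = 13028 - \left(119 + 89 \cdot 6 \cdot 6\right) = 13028 - \left(119 + 89 \cdot 36\right) = 13028 - \left(119 + 3204\right) = 13028 - 3323 = 9705$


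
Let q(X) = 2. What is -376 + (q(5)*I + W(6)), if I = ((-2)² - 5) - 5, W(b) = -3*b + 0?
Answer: -406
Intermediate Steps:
W(b) = -3*b
I = -6 (I = (4 - 5) - 5 = -1 - 5 = -6)
-376 + (q(5)*I + W(6)) = -376 + (2*(-6) - 3*6) = -376 + (-12 - 18) = -376 - 30 = -406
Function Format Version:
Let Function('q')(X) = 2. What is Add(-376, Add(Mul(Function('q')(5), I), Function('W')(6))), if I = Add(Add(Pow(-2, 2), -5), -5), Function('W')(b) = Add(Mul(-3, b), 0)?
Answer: -406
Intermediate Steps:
Function('W')(b) = Mul(-3, b)
I = -6 (I = Add(Add(4, -5), -5) = Add(-1, -5) = -6)
Add(-376, Add(Mul(Function('q')(5), I), Function('W')(6))) = Add(-376, Add(Mul(2, -6), Mul(-3, 6))) = Add(-376, Add(-12, -18)) = Add(-376, -30) = -406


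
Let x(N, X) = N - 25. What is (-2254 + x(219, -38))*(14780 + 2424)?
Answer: -35440240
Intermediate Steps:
x(N, X) = -25 + N
(-2254 + x(219, -38))*(14780 + 2424) = (-2254 + (-25 + 219))*(14780 + 2424) = (-2254 + 194)*17204 = -2060*17204 = -35440240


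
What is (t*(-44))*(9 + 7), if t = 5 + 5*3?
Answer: -14080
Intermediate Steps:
t = 20 (t = 5 + 15 = 20)
(t*(-44))*(9 + 7) = (20*(-44))*(9 + 7) = -880*16 = -14080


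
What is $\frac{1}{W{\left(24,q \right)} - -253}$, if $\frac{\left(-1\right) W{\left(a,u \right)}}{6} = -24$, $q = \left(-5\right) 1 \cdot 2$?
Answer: $\frac{1}{397} \approx 0.0025189$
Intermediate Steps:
$q = -10$ ($q = \left(-5\right) 2 = -10$)
$W{\left(a,u \right)} = 144$ ($W{\left(a,u \right)} = \left(-6\right) \left(-24\right) = 144$)
$\frac{1}{W{\left(24,q \right)} - -253} = \frac{1}{144 - -253} = \frac{1}{144 + \left(-1700 + 1953\right)} = \frac{1}{144 + 253} = \frac{1}{397}$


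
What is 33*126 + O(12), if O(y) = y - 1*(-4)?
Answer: 4174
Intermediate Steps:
O(y) = 4 + y (O(y) = y + 4 = 4 + y)
33*126 + O(12) = 33*126 + (4 + 12) = 4158 + 16 = 4174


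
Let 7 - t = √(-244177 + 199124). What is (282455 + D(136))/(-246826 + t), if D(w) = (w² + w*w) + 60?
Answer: -78860398233/60919663814 + 319507*I*√45053/60919663814 ≈ -1.2945 + 0.0011132*I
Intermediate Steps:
D(w) = 60 + 2*w² (D(w) = (w² + w²) + 60 = 2*w² + 60 = 60 + 2*w²)
t = 7 - I*√45053 (t = 7 - √(-244177 + 199124) = 7 - √(-45053) = 7 - I*√45053 ≈ 7.0 - 212.26*I)
(282455 + D(136))/(-246826 + t) = (282455 + (60 + 2*136²))/(-246826 + (7 - I*√45053)) = (282455 + (60 + 2*18496))/(-246819 - I*√45053) = (282455 + (60 + 36992))/(-246819 - I*√45053) = (282455 + 37052)/(-246819 - I*√45053) = 319507/(-246819 - I*√45053)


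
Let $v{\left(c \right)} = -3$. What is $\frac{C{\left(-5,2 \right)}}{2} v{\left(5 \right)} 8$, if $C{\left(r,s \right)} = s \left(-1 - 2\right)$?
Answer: $72$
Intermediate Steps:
$C{\left(r,s \right)} = - 3 s$ ($C{\left(r,s \right)} = s \left(-3\right) = - 3 s$)
$\frac{C{\left(-5,2 \right)}}{2} v{\left(5 \right)} 8 = \frac{\left(-3\right) 2}{2} \left(-3\right) 8 = \left(-6\right) \frac{1}{2} \left(-3\right) 8 = \left(-3\right) \left(-3\right) 8 = 9 \cdot 8 = 72$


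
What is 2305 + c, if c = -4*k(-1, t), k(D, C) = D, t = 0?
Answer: 2309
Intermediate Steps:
c = 4 (c = -4*(-1) = 4)
2305 + c = 2305 + 4 = 2309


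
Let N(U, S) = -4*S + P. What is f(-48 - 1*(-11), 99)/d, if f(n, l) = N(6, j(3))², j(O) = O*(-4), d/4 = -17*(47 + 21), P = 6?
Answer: -729/1156 ≈ -0.63062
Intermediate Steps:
d = -4624 (d = 4*(-17*(47 + 21)) = 4*(-17*68) = 4*(-1156) = -4624)
j(O) = -4*O
N(U, S) = 6 - 4*S (N(U, S) = -4*S + 6 = 6 - 4*S)
f(n, l) = 2916 (f(n, l) = (6 - (-16)*3)² = (6 - 4*(-12))² = (6 + 48)² = 54² = 2916)
f(-48 - 1*(-11), 99)/d = 2916/(-4624) = 2916*(-1/4624) = -729/1156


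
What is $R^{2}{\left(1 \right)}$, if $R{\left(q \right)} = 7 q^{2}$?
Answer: $49$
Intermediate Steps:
$R^{2}{\left(1 \right)} = \left(7 \cdot 1^{2}\right)^{2} = \left(7 \cdot 1\right)^{2} = 7^{2} = 49$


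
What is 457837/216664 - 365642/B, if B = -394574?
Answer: 129936017363/42744990568 ≈ 3.0398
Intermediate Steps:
457837/216664 - 365642/B = 457837/216664 - 365642/(-394574) = 457837*(1/216664) - 365642*(-1/394574) = 457837/216664 + 182821/197287 = 129936017363/42744990568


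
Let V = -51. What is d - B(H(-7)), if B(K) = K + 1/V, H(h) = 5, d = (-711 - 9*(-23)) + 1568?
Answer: 54010/51 ≈ 1059.0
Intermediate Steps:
d = 1064 (d = (-711 + 207) + 1568 = -504 + 1568 = 1064)
B(K) = -1/51 + K (B(K) = K + 1/(-51) = K - 1/51 = -1/51 + K)
d - B(H(-7)) = 1064 - (-1/51 + 5) = 1064 - 1*254/51 = 1064 - 254/51 = 54010/51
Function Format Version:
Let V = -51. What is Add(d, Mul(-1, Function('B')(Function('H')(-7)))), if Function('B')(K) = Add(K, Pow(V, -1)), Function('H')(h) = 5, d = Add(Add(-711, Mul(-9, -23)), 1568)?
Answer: Rational(54010, 51) ≈ 1059.0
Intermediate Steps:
d = 1064 (d = Add(Add(-711, 207), 1568) = Add(-504, 1568) = 1064)
Function('B')(K) = Add(Rational(-1, 51), K) (Function('B')(K) = Add(K, Pow(-51, -1)) = Add(K, Rational(-1, 51)) = Add(Rational(-1, 51), K))
Add(d, Mul(-1, Function('B')(Function('H')(-7)))) = Add(1064, Mul(-1, Add(Rational(-1, 51), 5))) = Add(1064, Mul(-1, Rational(254, 51))) = Add(1064, Rational(-254, 51)) = Rational(54010, 51)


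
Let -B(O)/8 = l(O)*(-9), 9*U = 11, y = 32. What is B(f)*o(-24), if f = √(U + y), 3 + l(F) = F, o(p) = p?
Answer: 5184 - 576*√299 ≈ -4776.0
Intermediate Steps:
U = 11/9 (U = (⅑)*11 = 11/9 ≈ 1.2222)
l(F) = -3 + F
f = √299/3 (f = √(11/9 + 32) = √(299/9) = √299/3 ≈ 5.7639)
B(O) = -216 + 72*O (B(O) = -8*(-3 + O)*(-9) = -8*(27 - 9*O) = -216 + 72*O)
B(f)*o(-24) = (-216 + 72*(√299/3))*(-24) = (-216 + 24*√299)*(-24) = 5184 - 576*√299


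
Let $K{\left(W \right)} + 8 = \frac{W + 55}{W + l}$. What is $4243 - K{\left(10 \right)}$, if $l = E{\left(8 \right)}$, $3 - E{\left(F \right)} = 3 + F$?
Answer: $\frac{8437}{2} \approx 4218.5$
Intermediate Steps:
$E{\left(F \right)} = - F$ ($E{\left(F \right)} = 3 - \left(3 + F\right) = - F$)
$l = -8$ ($l = \left(-1\right) 8 = -8$)
$K{\left(W \right)} = -8 + \frac{55 + W}{-8 + W}$ ($K{\left(W \right)} = -8 + \frac{W + 55}{W - 8} = -8 + \frac{55 + W}{-8 + W}$)
$4243 - K{\left(10 \right)} = 4243 - \frac{7 \left(17 - 10\right)}{-8 + 10} = 4243 - \frac{7 \left(17 - 10\right)}{2} = 4243 - 7 \cdot \frac{1}{2} \cdot 7 = 4243 - \frac{49}{2} = \frac{8437}{2}$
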